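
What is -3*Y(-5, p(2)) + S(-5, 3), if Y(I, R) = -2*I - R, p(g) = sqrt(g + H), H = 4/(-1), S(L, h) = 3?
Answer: -27 + 3*I*sqrt(2) ≈ -27.0 + 4.2426*I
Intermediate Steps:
H = -4 (H = 4*(-1) = -4)
p(g) = sqrt(-4 + g) (p(g) = sqrt(g - 4) = sqrt(-4 + g))
Y(I, R) = -R - 2*I
-3*Y(-5, p(2)) + S(-5, 3) = -3*(-sqrt(-4 + 2) - 2*(-5)) + 3 = -3*(-sqrt(-2) + 10) + 3 = -3*(-I*sqrt(2) + 10) + 3 = -3*(10 - I*sqrt(2)) + 3 = (-30 + 3*I*sqrt(2)) + 3 = -27 + 3*I*sqrt(2)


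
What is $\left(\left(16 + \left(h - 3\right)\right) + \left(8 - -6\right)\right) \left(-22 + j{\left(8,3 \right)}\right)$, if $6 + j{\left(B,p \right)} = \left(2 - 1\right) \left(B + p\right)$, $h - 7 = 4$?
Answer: $-646$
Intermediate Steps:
$h = 11$ ($h = 7 + 4 = 11$)
$j{\left(B,p \right)} = -6 + B + p$ ($j{\left(B,p \right)} = -6 + \left(2 - 1\right) \left(B + p\right) = -6 + 1 \left(B + p\right) = -6 + \left(B + p\right) = -6 + B + p$)
$\left(\left(16 + \left(h - 3\right)\right) + \left(8 - -6\right)\right) \left(-22 + j{\left(8,3 \right)}\right) = \left(\left(16 + \left(11 - 3\right)\right) + \left(8 - -6\right)\right) \left(-22 + \left(-6 + 8 + 3\right)\right) = \left(\left(16 + \left(11 - 3\right)\right) + \left(8 + 6\right)\right) \left(-22 + 5\right) = \left(\left(16 + 8\right) + 14\right) \left(-17\right) = \left(24 + 14\right) \left(-17\right) = 38 \left(-17\right) = -646$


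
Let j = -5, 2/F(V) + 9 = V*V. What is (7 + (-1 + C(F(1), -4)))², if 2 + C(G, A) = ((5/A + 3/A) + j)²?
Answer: 2809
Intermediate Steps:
F(V) = 2/(-9 + V²) (F(V) = 2/(-9 + V*V) = 2/(-9 + V²))
C(G, A) = -2 + (-5 + 8/A)² (C(G, A) = -2 + ((5/A + 3/A) - 5)² = -2 + (8/A - 5)² = -2 + (-5 + 8/A)²)
(7 + (-1 + C(F(1), -4)))² = (7 + (-1 + (23 - 80/(-4) + 64/(-4)²)))² = (7 + (-1 + (23 - 80*(-¼) + 64*(1/16))))² = (7 + (-1 + (23 + 20 + 4)))² = (7 + (-1 + 47))² = (7 + 46)² = 53² = 2809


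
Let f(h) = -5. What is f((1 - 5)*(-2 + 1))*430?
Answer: -2150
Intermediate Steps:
f((1 - 5)*(-2 + 1))*430 = -5*430 = -2150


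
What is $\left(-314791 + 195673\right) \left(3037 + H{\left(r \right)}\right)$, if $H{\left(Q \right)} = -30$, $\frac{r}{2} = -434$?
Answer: $-358187826$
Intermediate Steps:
$r = -868$ ($r = 2 \left(-434\right) = -868$)
$\left(-314791 + 195673\right) \left(3037 + H{\left(r \right)}\right) = \left(-314791 + 195673\right) \left(3037 - 30\right) = \left(-119118\right) 3007 = -358187826$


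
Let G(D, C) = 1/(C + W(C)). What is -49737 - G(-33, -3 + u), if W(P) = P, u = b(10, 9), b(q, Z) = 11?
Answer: -795793/16 ≈ -49737.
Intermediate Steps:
u = 11
G(D, C) = 1/(2*C) (G(D, C) = 1/(C + C) = 1/(2*C))
-49737 - G(-33, -3 + u) = -49737 - 1/(2*(-3 + 11)) = -49737 - 1/(2*8) = -49737 - 1*1/16 = -49737 - 1/16 = -795793/16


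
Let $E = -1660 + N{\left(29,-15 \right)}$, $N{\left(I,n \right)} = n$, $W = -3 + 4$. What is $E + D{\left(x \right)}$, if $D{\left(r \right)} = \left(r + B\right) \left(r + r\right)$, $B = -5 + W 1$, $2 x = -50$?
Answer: $-225$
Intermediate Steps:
$W = 1$
$x = -25$ ($x = \frac{1}{2} \left(-50\right) = -25$)
$B = -4$ ($B = -5 + 1 \cdot 1 = -5 + 1 = -4$)
$E = -1675$ ($E = -1660 - 15 = -1675$)
$D{\left(r \right)} = 2 r \left(-4 + r\right)$ ($D{\left(r \right)} = \left(r - 4\right) \left(r + r\right) = \left(-4 + r\right) 2 r = 2 r \left(-4 + r\right)$)
$E + D{\left(x \right)} = -1675 + 2 \left(-25\right) \left(-4 - 25\right) = -1675 + 2 \left(-25\right) \left(-29\right) = -1675 + 1450 = -225$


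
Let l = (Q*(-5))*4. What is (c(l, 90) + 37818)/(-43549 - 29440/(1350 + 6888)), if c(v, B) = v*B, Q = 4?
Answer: -126115542/179393051 ≈ -0.70301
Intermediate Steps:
l = -80 (l = (4*(-5))*4 = -20*4 = -80)
c(v, B) = B*v
(c(l, 90) + 37818)/(-43549 - 29440/(1350 + 6888)) = (90*(-80) + 37818)/(-43549 - 29440/(1350 + 6888)) = (-7200 + 37818)/(-43549 - 29440/8238) = 30618/(-43549 - 29440*1/8238) = 30618/(-43549 - 14720/4119) = 30618/(-179393051/4119) = 30618*(-4119/179393051) = -126115542/179393051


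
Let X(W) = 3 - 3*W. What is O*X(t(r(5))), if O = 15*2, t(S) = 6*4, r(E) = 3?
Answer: -2070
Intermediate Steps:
t(S) = 24
O = 30
O*X(t(r(5))) = 30*(3 - 3*24) = 30*(3 - 72) = 30*(-69) = -2070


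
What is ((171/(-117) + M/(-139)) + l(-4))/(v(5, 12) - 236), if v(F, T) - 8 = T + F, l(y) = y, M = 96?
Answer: 11117/381277 ≈ 0.029157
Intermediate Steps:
v(F, T) = 8 + F + T (v(F, T) = 8 + (T + F) = 8 + (F + T) = 8 + F + T)
((171/(-117) + M/(-139)) + l(-4))/(v(5, 12) - 236) = ((171/(-117) + 96/(-139)) - 4)/((8 + 5 + 12) - 236) = ((171*(-1/117) + 96*(-1/139)) - 4)/(25 - 236) = ((-19/13 - 96/139) - 4)/(-211) = (-3889/1807 - 4)*(-1/211) = -11117/1807*(-1/211) = 11117/381277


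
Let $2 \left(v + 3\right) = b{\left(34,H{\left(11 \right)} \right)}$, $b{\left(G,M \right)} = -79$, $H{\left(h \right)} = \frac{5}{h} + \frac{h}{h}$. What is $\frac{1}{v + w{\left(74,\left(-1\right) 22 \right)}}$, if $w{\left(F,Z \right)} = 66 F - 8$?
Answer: $\frac{2}{9667} \approx 0.00020689$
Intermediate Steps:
$H{\left(h \right)} = 1 + \frac{5}{h}$ ($H{\left(h \right)} = \frac{5}{h} + 1 = 1 + \frac{5}{h}$)
$v = - \frac{85}{2}$ ($v = -3 + \frac{1}{2} \left(-79\right) = -3 - \frac{79}{2} = - \frac{85}{2} \approx -42.5$)
$w{\left(F,Z \right)} = -8 + 66 F$
$\frac{1}{v + w{\left(74,\left(-1\right) 22 \right)}} = \frac{1}{- \frac{85}{2} + \left(-8 + 66 \cdot 74\right)} = \frac{1}{- \frac{85}{2} + \left(-8 + 4884\right)} = \frac{1}{- \frac{85}{2} + 4876} = \frac{1}{\frac{9667}{2}} = \frac{2}{9667}$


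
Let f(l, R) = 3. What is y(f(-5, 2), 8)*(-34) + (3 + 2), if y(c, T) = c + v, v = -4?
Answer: 39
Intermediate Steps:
y(c, T) = -4 + c (y(c, T) = c - 4 = -4 + c)
y(f(-5, 2), 8)*(-34) + (3 + 2) = (-4 + 3)*(-34) + (3 + 2) = -1*(-34) + 5 = 34 + 5 = 39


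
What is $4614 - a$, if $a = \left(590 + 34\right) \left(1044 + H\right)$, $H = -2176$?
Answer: $710982$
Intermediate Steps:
$a = -706368$ ($a = \left(590 + 34\right) \left(1044 - 2176\right) = 624 \left(-1132\right) = -706368$)
$4614 - a = 4614 - -706368 = 4614 + 706368 = 710982$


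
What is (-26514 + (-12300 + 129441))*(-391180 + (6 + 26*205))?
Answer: -34967884188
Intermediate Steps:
(-26514 + (-12300 + 129441))*(-391180 + (6 + 26*205)) = (-26514 + 117141)*(-391180 + (6 + 5330)) = 90627*(-391180 + 5336) = 90627*(-385844) = -34967884188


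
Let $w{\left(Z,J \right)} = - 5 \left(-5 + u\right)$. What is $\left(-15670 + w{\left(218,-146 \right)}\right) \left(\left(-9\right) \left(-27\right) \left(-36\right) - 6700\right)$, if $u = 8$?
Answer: $242301880$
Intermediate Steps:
$w{\left(Z,J \right)} = -15$ ($w{\left(Z,J \right)} = - 5 \left(-5 + 8\right) = \left(-5\right) 3 = -15$)
$\left(-15670 + w{\left(218,-146 \right)}\right) \left(\left(-9\right) \left(-27\right) \left(-36\right) - 6700\right) = \left(-15670 - 15\right) \left(\left(-9\right) \left(-27\right) \left(-36\right) - 6700\right) = - 15685 \left(243 \left(-36\right) - 6700\right) = - 15685 \left(-8748 - 6700\right) = \left(-15685\right) \left(-15448\right) = 242301880$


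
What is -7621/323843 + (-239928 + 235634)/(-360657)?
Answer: -1357985155/116796244851 ≈ -0.011627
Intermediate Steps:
-7621/323843 + (-239928 + 235634)/(-360657) = -7621*1/323843 - 4294*(-1/360657) = -7621/323843 + 4294/360657 = -1357985155/116796244851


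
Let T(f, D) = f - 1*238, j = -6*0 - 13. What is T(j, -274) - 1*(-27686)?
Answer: 27435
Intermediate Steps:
j = -13 (j = 0 - 13 = -13)
T(f, D) = -238 + f (T(f, D) = f - 238 = -238 + f)
T(j, -274) - 1*(-27686) = (-238 - 13) - 1*(-27686) = -251 + 27686 = 27435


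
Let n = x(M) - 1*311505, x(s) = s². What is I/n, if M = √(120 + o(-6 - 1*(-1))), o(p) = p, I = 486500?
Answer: -48650/31139 ≈ -1.5623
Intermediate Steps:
M = √115 (M = √(120 + (-6 - 1*(-1))) = √(120 + (-6 + 1)) = √(120 - 5) = √115 ≈ 10.724)
n = -311390 (n = (√115)² - 1*311505 = 115 - 311505 = -311390)
I/n = 486500/(-311390) = 486500*(-1/311390) = -48650/31139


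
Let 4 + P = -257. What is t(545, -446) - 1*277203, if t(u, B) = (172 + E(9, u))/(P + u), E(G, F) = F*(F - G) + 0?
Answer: -19608340/71 ≈ -2.7617e+5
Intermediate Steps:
P = -261 (P = -4 - 257 = -261)
E(G, F) = F*(F - G)
t(u, B) = (172 + u*(-9 + u))/(-261 + u) (t(u, B) = (172 + u*(u - 1*9))/(-261 + u) = (172 + u*(u - 9))/(-261 + u) = (172 + u*(-9 + u))/(-261 + u))
t(545, -446) - 1*277203 = (172 + 545*(-9 + 545))/(-261 + 545) - 1*277203 = (172 + 545*536)/284 - 277203 = (172 + 292120)/284 - 277203 = (1/284)*292292 - 277203 = 73073/71 - 277203 = -19608340/71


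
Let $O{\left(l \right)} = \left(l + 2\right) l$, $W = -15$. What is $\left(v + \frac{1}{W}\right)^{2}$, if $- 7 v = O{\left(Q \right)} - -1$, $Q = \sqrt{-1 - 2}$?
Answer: $- \frac{2171}{11025} - \frac{92 i \sqrt{3}}{735} \approx -0.19692 - 0.2168 i$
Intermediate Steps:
$Q = i \sqrt{3}$ ($Q = \sqrt{-3} = i \sqrt{3} \approx 1.732 i$)
$O{\left(l \right)} = l \left(2 + l\right)$ ($O{\left(l \right)} = \left(2 + l\right) l = l \left(2 + l\right)$)
$v = - \frac{1}{7} - \frac{i \sqrt{3} \left(2 + i \sqrt{3}\right)}{7}$ ($v = - \frac{i \sqrt{3} \left(2 + i \sqrt{3}\right) - -1}{7} = - \frac{i \sqrt{3} \left(2 + i \sqrt{3}\right) + 1}{7} = - \frac{1 + i \sqrt{3} \left(2 + i \sqrt{3}\right)}{7} = - \frac{1}{7} - \frac{i \sqrt{3} \left(2 + i \sqrt{3}\right)}{7} \approx 0.28571 - 0.49487 i$)
$\left(v + \frac{1}{W}\right)^{2} = \left(\left(\frac{2}{7} - \frac{2 i \sqrt{3}}{7}\right) + \frac{1}{-15}\right)^{2} = \left(\left(\frac{2}{7} - \frac{2 i \sqrt{3}}{7}\right) - \frac{1}{15}\right)^{2} = \left(\frac{23}{105} - \frac{2 i \sqrt{3}}{7}\right)^{2}$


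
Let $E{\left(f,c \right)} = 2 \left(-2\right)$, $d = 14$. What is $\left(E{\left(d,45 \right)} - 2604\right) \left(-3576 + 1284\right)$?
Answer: $5977536$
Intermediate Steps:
$E{\left(f,c \right)} = -4$
$\left(E{\left(d,45 \right)} - 2604\right) \left(-3576 + 1284\right) = \left(-4 - 2604\right) \left(-3576 + 1284\right) = \left(-2608\right) \left(-2292\right) = 5977536$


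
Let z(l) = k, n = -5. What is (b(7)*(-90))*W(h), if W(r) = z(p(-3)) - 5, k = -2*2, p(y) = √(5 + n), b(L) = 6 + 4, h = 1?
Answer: 8100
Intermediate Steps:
b(L) = 10
p(y) = 0 (p(y) = √(5 - 5) = √0 = 0)
k = -4
z(l) = -4
W(r) = -9 (W(r) = -4 - 5 = -9)
(b(7)*(-90))*W(h) = (10*(-90))*(-9) = -900*(-9) = 8100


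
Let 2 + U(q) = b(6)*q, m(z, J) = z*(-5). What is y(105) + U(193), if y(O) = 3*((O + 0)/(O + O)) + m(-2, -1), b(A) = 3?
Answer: 1177/2 ≈ 588.50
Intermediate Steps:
m(z, J) = -5*z
U(q) = -2 + 3*q
y(O) = 23/2 (y(O) = 3*((O + 0)/(O + O)) - 5*(-2) = 3*(O/((2*O))) + 10 = 3*(O*(1/(2*O))) + 10 = 3*(½) + 10 = 3/2 + 10 = 23/2)
y(105) + U(193) = 23/2 + (-2 + 3*193) = 23/2 + (-2 + 579) = 23/2 + 577 = 1177/2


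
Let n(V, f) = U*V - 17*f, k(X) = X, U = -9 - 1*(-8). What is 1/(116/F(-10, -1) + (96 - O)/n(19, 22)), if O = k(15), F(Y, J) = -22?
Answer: -1441/7895 ≈ -0.18252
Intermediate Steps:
U = -1 (U = -9 + 8 = -1)
O = 15
n(V, f) = -V - 17*f
1/(116/F(-10, -1) + (96 - O)/n(19, 22)) = 1/(116/(-22) + (96 - 1*15)/(-1*19 - 17*22)) = 1/(116*(-1/22) + (96 - 15)/(-19 - 374)) = 1/(-58/11 + 81/(-393)) = 1/(-58/11 + 81*(-1/393)) = 1/(-58/11 - 27/131) = 1/(-7895/1441) = -1441/7895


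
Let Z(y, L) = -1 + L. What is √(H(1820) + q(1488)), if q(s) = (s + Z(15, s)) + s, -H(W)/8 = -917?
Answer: 3*√1311 ≈ 108.62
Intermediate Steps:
H(W) = 7336 (H(W) = -8*(-917) = 7336)
q(s) = -1 + 3*s (q(s) = (s + (-1 + s)) + s = (-1 + 2*s) + s = -1 + 3*s)
√(H(1820) + q(1488)) = √(7336 + (-1 + 3*1488)) = √(7336 + (-1 + 4464)) = √(7336 + 4463) = √11799 = 3*√1311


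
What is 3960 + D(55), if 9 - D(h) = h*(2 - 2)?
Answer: 3969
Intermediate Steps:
D(h) = 9 (D(h) = 9 - h*(2 - 2) = 9 - h*0 = 9 - 1*0 = 9 + 0 = 9)
3960 + D(55) = 3960 + 9 = 3969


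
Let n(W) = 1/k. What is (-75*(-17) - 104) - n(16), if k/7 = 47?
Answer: 385258/329 ≈ 1171.0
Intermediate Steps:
k = 329 (k = 7*47 = 329)
n(W) = 1/329
(-75*(-17) - 104) - n(16) = (-75*(-17) - 104) - 1*1/329 = (1275 - 104) - 1/329 = 1171 - 1/329 = 385258/329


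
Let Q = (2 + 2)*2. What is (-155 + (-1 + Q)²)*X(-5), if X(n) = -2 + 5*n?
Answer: 2862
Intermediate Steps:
Q = 8 (Q = 4*2 = 8)
(-155 + (-1 + Q)²)*X(-5) = (-155 + (-1 + 8)²)*(-2 + 5*(-5)) = (-155 + 7²)*(-2 - 25) = (-155 + 49)*(-27) = -106*(-27) = 2862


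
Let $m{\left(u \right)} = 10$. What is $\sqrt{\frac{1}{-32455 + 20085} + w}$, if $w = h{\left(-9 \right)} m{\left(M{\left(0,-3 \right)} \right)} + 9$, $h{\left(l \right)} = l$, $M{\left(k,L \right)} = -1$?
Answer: $\frac{i \sqrt{12394381270}}{12370} \approx 9.0 i$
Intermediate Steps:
$w = -81$ ($w = \left(-9\right) 10 + 9 = -90 + 9 = -81$)
$\sqrt{\frac{1}{-32455 + 20085} + w} = \sqrt{\frac{1}{-32455 + 20085} - 81} = \sqrt{\frac{1}{-12370} - 81} = \sqrt{- \frac{1}{12370} - 81} = \sqrt{- \frac{1001971}{12370}} = \frac{i \sqrt{12394381270}}{12370}$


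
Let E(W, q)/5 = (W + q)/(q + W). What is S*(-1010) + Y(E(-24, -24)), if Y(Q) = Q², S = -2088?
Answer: 2108905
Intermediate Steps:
E(W, q) = 5 (E(W, q) = 5*((W + q)/(q + W)) = 5*((W + q)/(W + q)) = 5*1 = 5)
S*(-1010) + Y(E(-24, -24)) = -2088*(-1010) + 5² = 2108880 + 25 = 2108905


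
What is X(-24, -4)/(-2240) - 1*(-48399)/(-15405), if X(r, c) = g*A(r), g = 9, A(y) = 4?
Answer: -139703/44240 ≈ -3.1578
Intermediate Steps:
X(r, c) = 36 (X(r, c) = 9*4 = 36)
X(-24, -4)/(-2240) - 1*(-48399)/(-15405) = 36/(-2240) - 1*(-48399)/(-15405) = 36*(-1/2240) + 48399*(-1/15405) = -9/560 - 1241/395 = -139703/44240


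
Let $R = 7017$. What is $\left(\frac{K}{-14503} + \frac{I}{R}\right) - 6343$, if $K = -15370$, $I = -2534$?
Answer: $- \frac{645440475305}{101767551} \approx -6342.3$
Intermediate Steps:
$\left(\frac{K}{-14503} + \frac{I}{R}\right) - 6343 = \left(- \frac{15370}{-14503} - \frac{2534}{7017}\right) - 6343 = \left(\left(-15370\right) \left(- \frac{1}{14503}\right) - \frac{2534}{7017}\right) - 6343 = \left(\frac{15370}{14503} - \frac{2534}{7017}\right) - 6343 = \frac{71100688}{101767551} - 6343 = - \frac{645440475305}{101767551}$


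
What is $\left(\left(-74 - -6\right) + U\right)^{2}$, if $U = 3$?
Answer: $4225$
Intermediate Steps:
$\left(\left(-74 - -6\right) + U\right)^{2} = \left(\left(-74 - -6\right) + 3\right)^{2} = \left(\left(-74 + 6\right) + 3\right)^{2} = \left(-68 + 3\right)^{2} = \left(-65\right)^{2} = 4225$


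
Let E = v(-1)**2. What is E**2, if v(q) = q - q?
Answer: 0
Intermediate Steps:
v(q) = 0
E = 0 (E = 0**2 = 0)
E**2 = 0**2 = 0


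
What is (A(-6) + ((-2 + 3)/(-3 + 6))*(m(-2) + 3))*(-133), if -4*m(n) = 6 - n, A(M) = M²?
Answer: -14497/3 ≈ -4832.3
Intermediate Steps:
m(n) = -3/2 + n/4 (m(n) = -(6 - n)/4 = -3/2 + n/4)
(A(-6) + ((-2 + 3)/(-3 + 6))*(m(-2) + 3))*(-133) = ((-6)² + ((-2 + 3)/(-3 + 6))*((-3/2 + (¼)*(-2)) + 3))*(-133) = (36 + (1/3)*((-3/2 - ½) + 3))*(-133) = (36 + (1*(⅓))*(-2 + 3))*(-133) = (36 + (⅓)*1)*(-133) = (36 + ⅓)*(-133) = (109/3)*(-133) = -14497/3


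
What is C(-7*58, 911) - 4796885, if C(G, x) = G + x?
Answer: -4796380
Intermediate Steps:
C(-7*58, 911) - 4796885 = (-7*58 + 911) - 4796885 = (-406 + 911) - 4796885 = 505 - 4796885 = -4796380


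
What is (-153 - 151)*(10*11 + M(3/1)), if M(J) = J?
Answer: -34352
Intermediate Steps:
(-153 - 151)*(10*11 + M(3/1)) = (-153 - 151)*(10*11 + 3/1) = -304*(110 + 3*1) = -304*(110 + 3) = -304*113 = -34352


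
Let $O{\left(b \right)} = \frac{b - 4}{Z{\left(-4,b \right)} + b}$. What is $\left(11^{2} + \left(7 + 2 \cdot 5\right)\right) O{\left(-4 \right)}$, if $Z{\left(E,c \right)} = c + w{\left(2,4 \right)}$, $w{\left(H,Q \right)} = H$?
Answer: $184$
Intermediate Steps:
$Z{\left(E,c \right)} = 2 + c$ ($Z{\left(E,c \right)} = c + 2 = 2 + c$)
$O{\left(b \right)} = \frac{-4 + b}{2 + 2 b}$ ($O{\left(b \right)} = \frac{b - 4}{\left(2 + b\right) + b} = \frac{-4 + b}{2 + 2 b}$)
$\left(11^{2} + \left(7 + 2 \cdot 5\right)\right) O{\left(-4 \right)} = \left(11^{2} + \left(7 + 2 \cdot 5\right)\right) \frac{-4 - 4}{2 \left(1 - 4\right)} = \left(121 + \left(7 + 10\right)\right) \frac{1}{2} \frac{1}{-3} \left(-8\right) = \left(121 + 17\right) \frac{1}{2} \left(- \frac{1}{3}\right) \left(-8\right) = 138 \cdot \frac{4}{3} = 184$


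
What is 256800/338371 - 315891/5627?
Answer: -105443339961/1904013617 ≈ -55.380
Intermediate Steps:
256800/338371 - 315891/5627 = -105443339961/1904013617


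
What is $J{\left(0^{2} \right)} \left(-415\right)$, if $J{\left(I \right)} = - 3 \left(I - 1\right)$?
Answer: $-1245$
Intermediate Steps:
$J{\left(I \right)} = 3 - 3 I$ ($J{\left(I \right)} = - 3 \left(-1 + I\right) = 3 - 3 I$)
$J{\left(0^{2} \right)} \left(-415\right) = \left(3 - 3 \cdot 0^{2}\right) \left(-415\right) = \left(3 - 0\right) \left(-415\right) = \left(3 + 0\right) \left(-415\right) = 3 \left(-415\right) = -1245$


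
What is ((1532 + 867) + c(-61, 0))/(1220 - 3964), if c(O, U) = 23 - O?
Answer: -2483/2744 ≈ -0.90488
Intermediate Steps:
((1532 + 867) + c(-61, 0))/(1220 - 3964) = ((1532 + 867) + (23 - 1*(-61)))/(1220 - 3964) = (2399 + (23 + 61))/(-2744) = (2399 + 84)*(-1/2744) = 2483*(-1/2744) = -2483/2744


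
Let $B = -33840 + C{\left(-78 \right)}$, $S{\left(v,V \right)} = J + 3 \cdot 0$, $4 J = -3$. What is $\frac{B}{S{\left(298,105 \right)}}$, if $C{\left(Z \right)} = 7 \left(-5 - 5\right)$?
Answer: $\frac{135640}{3} \approx 45213.0$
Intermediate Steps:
$J = - \frac{3}{4}$ ($J = \frac{1}{4} \left(-3\right) = - \frac{3}{4} \approx -0.75$)
$C{\left(Z \right)} = -70$ ($C{\left(Z \right)} = 7 \left(-10\right) = -70$)
$S{\left(v,V \right)} = - \frac{3}{4}$ ($S{\left(v,V \right)} = - \frac{3}{4} + 3 \cdot 0 = - \frac{3}{4} + 0 = - \frac{3}{4}$)
$B = -33910$ ($B = -33840 - 70 = -33910$)
$\frac{B}{S{\left(298,105 \right)}} = - \frac{33910}{- \frac{3}{4}} = \left(-33910\right) \left(- \frac{4}{3}\right) = \frac{135640}{3}$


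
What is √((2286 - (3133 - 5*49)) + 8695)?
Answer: √8093 ≈ 89.961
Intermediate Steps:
√((2286 - (3133 - 5*49)) + 8695) = √((2286 - (3133 - 245)) + 8695) = √((2286 - 1*2888) + 8695) = √((2286 - 2888) + 8695) = √(-602 + 8695) = √8093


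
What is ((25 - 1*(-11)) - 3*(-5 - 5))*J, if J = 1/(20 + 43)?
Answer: 22/21 ≈ 1.0476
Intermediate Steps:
J = 1/63 ≈ 0.015873
((25 - 1*(-11)) - 3*(-5 - 5))*J = ((25 - 1*(-11)) - 3*(-5 - 5))*(1/63) = ((25 + 11) - 3*(-10))*(1/63) = (36 + 30)*(1/63) = 66*(1/63) = 22/21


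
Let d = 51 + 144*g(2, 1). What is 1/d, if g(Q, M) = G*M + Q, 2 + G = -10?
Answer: -1/1389 ≈ -0.00071994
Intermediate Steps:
G = -12 (G = -2 - 10 = -12)
g(Q, M) = Q - 12*M (g(Q, M) = -12*M + Q = Q - 12*M)
d = -1389 (d = 51 + 144*(2 - 12*1) = 51 + 144*(2 - 12) = 51 + 144*(-10) = 51 - 1440 = -1389)
1/d = 1/(-1389) = -1/1389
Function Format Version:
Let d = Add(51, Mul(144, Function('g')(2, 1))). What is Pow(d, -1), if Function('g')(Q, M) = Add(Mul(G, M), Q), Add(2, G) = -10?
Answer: Rational(-1, 1389) ≈ -0.00071994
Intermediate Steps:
G = -12 (G = Add(-2, -10) = -12)
Function('g')(Q, M) = Add(Q, Mul(-12, M)) (Function('g')(Q, M) = Add(Mul(-12, M), Q) = Add(Q, Mul(-12, M)))
d = -1389 (d = Add(51, Mul(144, Add(2, Mul(-12, 1)))) = Add(51, Mul(144, Add(2, -12))) = Add(51, Mul(144, -10)) = Add(51, -1440) = -1389)
Pow(d, -1) = Pow(-1389, -1) = Rational(-1, 1389)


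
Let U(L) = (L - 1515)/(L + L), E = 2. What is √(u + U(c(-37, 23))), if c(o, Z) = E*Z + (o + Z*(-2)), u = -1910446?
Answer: I*√2615371862/37 ≈ 1382.2*I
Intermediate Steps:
c(o, Z) = o (c(o, Z) = 2*Z + (o + Z*(-2)) = 2*Z + (o - 2*Z) = o)
U(L) = (-1515 + L)/(2*L) (U(L) = (-1515 + L)/((2*L)) = (-1515 + L)*(1/(2*L)) = (-1515 + L)/(2*L))
√(u + U(c(-37, 23))) = √(-1910446 + (½)*(-1515 - 37)/(-37)) = √(-1910446 + (½)*(-1/37)*(-1552)) = √(-1910446 + 776/37) = √(-70685726/37) = I*√2615371862/37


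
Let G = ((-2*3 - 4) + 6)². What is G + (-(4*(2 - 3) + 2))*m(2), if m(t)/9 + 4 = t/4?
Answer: -47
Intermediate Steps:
m(t) = -36 + 9*t/4 (m(t) = -36 + 9*(t/4) = -36 + 9*t/4)
G = 16 (G = ((-6 - 4) + 6)² = (-10 + 6)² = (-4)² = 16)
G + (-(4*(2 - 3) + 2))*m(2) = 16 + (-(4*(2 - 3) + 2))*(-36 + (9/4)*2) = 16 + (-(4*(-1) + 2))*(-36 + 9/2) = 16 - (-4 + 2)*(-63/2) = 16 - 1*(-2)*(-63/2) = 16 + 2*(-63/2) = 16 - 63 = -47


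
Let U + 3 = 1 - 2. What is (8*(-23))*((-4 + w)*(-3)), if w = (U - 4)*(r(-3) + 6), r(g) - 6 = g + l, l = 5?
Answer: -64032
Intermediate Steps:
U = -4 (U = -3 + (1 - 2) = -3 - 1 = -4)
r(g) = 11 + g (r(g) = 6 + (g + 5) = 6 + (5 + g) = 11 + g)
w = -112 (w = (-4 - 4)*((11 - 3) + 6) = -8*(8 + 6) = -8*14 = -112)
(8*(-23))*((-4 + w)*(-3)) = (8*(-23))*((-4 - 112)*(-3)) = -(-21344)*(-3) = -184*348 = -64032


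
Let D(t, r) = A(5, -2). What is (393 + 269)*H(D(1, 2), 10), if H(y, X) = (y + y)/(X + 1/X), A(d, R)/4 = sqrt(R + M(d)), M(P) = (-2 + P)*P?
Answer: 52960*sqrt(13)/101 ≈ 1890.6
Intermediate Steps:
M(P) = P*(-2 + P)
A(d, R) = 4*sqrt(R + d*(-2 + d))
D(t, r) = 4*sqrt(13) (D(t, r) = 4*sqrt(-2 + 5*(-2 + 5)) = 4*sqrt(-2 + 5*3) = 4*sqrt(-2 + 15) = 4*sqrt(13))
H(y, X) = 2*y/(X + 1/X) (H(y, X) = (2*y)/(X + 1/X) = 2*y/(X + 1/X))
(393 + 269)*H(D(1, 2), 10) = (393 + 269)*(2*10*(4*sqrt(13))/(1 + 10**2)) = 662*(2*10*(4*sqrt(13))/(1 + 100)) = 662*(2*10*(4*sqrt(13))/101) = 662*(2*10*(4*sqrt(13))*(1/101)) = 662*(80*sqrt(13)/101) = 52960*sqrt(13)/101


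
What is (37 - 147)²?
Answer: 12100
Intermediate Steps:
(37 - 147)² = (-110)² = 12100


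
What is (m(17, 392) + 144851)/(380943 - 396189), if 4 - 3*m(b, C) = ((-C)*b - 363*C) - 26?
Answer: -583543/45738 ≈ -12.758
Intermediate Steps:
m(b, C) = 10 + 121*C + C*b/3 (m(b, C) = 4/3 - (((-C)*b - 363*C) - 26)/3 = 4/3 - ((-C*b - 363*C) - 26)/3 = 4/3 - ((-363*C - C*b) - 26)/3 = 4/3 - (-26 - 363*C - C*b)/3 = 4/3 + (26/3 + 121*C + C*b/3) = 10 + 121*C + C*b/3)
(m(17, 392) + 144851)/(380943 - 396189) = ((10 + 121*392 + (⅓)*392*17) + 144851)/(380943 - 396189) = ((10 + 47432 + 6664/3) + 144851)/(-15246) = (148990/3 + 144851)*(-1/15246) = (583543/3)*(-1/15246) = -583543/45738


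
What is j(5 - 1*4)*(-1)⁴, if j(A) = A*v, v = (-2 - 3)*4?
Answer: -20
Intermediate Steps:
v = -20 (v = -5*4 = -20)
j(A) = -20*A (j(A) = A*(-20) = -20*A)
j(5 - 1*4)*(-1)⁴ = -20*(5 - 1*4)*(-1)⁴ = -20*(5 - 4)*1 = -20*1*1 = -20*1 = -20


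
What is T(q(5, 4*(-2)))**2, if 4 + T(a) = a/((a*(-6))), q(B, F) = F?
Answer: 625/36 ≈ 17.361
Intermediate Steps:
T(a) = -25/6 (T(a) = -4 + a/((a*(-6))) = -4 + a/((-6*a)) = -4 + a*(-1/(6*a)) = -4 - 1/6 = -25/6)
T(q(5, 4*(-2)))**2 = (-25/6)**2 = 625/36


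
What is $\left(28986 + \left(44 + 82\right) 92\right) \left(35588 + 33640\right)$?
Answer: $2809133784$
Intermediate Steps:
$\left(28986 + \left(44 + 82\right) 92\right) \left(35588 + 33640\right) = \left(28986 + 126 \cdot 92\right) 69228 = \left(28986 + 11592\right) 69228 = 40578 \cdot 69228 = 2809133784$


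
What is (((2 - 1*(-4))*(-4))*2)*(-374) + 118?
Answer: 18070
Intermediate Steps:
(((2 - 1*(-4))*(-4))*2)*(-374) + 118 = (((2 + 4)*(-4))*2)*(-374) + 118 = ((6*(-4))*2)*(-374) + 118 = -24*2*(-374) + 118 = -48*(-374) + 118 = 17952 + 118 = 18070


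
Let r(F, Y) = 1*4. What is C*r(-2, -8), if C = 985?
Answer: 3940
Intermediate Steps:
r(F, Y) = 4
C*r(-2, -8) = 985*4 = 3940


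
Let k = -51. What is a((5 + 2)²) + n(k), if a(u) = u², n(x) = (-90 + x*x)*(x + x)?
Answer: -253721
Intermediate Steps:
n(x) = 2*x*(-90 + x²) (n(x) = (-90 + x²)*(2*x) = 2*x*(-90 + x²))
a((5 + 2)²) + n(k) = ((5 + 2)²)² + 2*(-51)*(-90 + (-51)²) = (7²)² + 2*(-51)*(-90 + 2601) = 49² + 2*(-51)*2511 = 2401 - 256122 = -253721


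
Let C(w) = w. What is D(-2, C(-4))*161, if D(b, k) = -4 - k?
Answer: 0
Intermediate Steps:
D(-2, C(-4))*161 = (-4 - 1*(-4))*161 = (-4 + 4)*161 = 0*161 = 0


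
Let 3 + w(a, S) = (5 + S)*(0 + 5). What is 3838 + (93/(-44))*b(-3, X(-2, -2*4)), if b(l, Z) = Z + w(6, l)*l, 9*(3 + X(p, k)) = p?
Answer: 256687/66 ≈ 3889.2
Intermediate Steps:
X(p, k) = -3 + p/9
w(a, S) = 22 + 5*S (w(a, S) = -3 + (5 + S)*(0 + 5) = -3 + (5 + S)*5 = -3 + (25 + 5*S) = 22 + 5*S)
b(l, Z) = Z + l*(22 + 5*l) (b(l, Z) = Z + (22 + 5*l)*l = Z + l*(22 + 5*l))
3838 + (93/(-44))*b(-3, X(-2, -2*4)) = 3838 + (93/(-44))*((-3 + (⅑)*(-2)) - 3*(22 + 5*(-3))) = 3838 + (93*(-1/44))*((-3 - 2/9) - 3*(22 - 15)) = 3838 - 93*(-29/9 - 3*7)/44 = 3838 - 93*(-29/9 - 21)/44 = 3838 - 93/44*(-218/9) = 3838 + 3379/66 = 256687/66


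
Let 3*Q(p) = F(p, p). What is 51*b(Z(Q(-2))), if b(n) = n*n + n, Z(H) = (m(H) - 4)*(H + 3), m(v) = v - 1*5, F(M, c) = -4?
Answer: 384710/27 ≈ 14249.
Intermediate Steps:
Q(p) = -4/3 (Q(p) = (⅓)*(-4) = -4/3)
m(v) = -5 + v (m(v) = v - 5 = -5 + v)
Z(H) = (-9 + H)*(3 + H) (Z(H) = ((-5 + H) - 4)*(H + 3) = (-9 + H)*(3 + H))
b(n) = n + n² (b(n) = n² + n = n + n²)
51*b(Z(Q(-2))) = 51*((-27 - 1*(-4/3) - 4*(-5 - 4/3)/3)*(1 + (-27 - 1*(-4/3) - 4*(-5 - 4/3)/3))) = 51*((-27 + 4/3 - 4/3*(-19/3))*(1 + (-27 + 4/3 - 4/3*(-19/3)))) = 51*((-27 + 4/3 + 76/9)*(1 + (-27 + 4/3 + 76/9))) = 51*(-155*(1 - 155/9)/9) = 51*(-155/9*(-146/9)) = 51*(22630/81) = 384710/27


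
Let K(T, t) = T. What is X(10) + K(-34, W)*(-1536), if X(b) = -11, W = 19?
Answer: 52213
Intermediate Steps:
X(10) + K(-34, W)*(-1536) = -11 - 34*(-1536) = -11 + 52224 = 52213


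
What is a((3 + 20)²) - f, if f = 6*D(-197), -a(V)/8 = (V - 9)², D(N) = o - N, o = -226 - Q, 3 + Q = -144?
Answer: -2163908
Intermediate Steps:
Q = -147 (Q = -3 - 144 = -147)
o = -79 (o = -226 - 1*(-147) = -226 + 147 = -79)
D(N) = -79 - N
a(V) = -8*(-9 + V)² (a(V) = -8*(V - 9)² = -8*(-9 + V)²)
f = 708 (f = 6*(-79 - 1*(-197)) = 6*(-79 + 197) = 6*118 = 708)
a((3 + 20)²) - f = -8*(-9 + (3 + 20)²)² - 1*708 = -8*(-9 + 23²)² - 708 = -8*(-9 + 529)² - 708 = -8*520² - 708 = -8*270400 - 708 = -2163200 - 708 = -2163908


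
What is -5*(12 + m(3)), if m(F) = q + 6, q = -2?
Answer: -80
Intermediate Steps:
m(F) = 4 (m(F) = -2 + 6 = 4)
-5*(12 + m(3)) = -5*(12 + 4) = -5*16 = -80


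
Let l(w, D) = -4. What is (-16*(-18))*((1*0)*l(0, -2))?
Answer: 0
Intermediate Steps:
(-16*(-18))*((1*0)*l(0, -2)) = (-16*(-18))*((1*0)*(-4)) = 288*(0*(-4)) = 288*0 = 0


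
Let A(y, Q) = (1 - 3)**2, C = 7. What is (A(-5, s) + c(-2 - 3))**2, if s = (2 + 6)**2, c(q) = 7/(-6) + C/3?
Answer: 961/36 ≈ 26.694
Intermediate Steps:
c(q) = 7/6 (c(q) = 7/(-6) + 7/3 = 7*(-1/6) + 7*(1/3) = -7/6 + 7/3 = 7/6)
s = 64 (s = 8**2 = 64)
A(y, Q) = 4 (A(y, Q) = (-2)**2 = 4)
(A(-5, s) + c(-2 - 3))**2 = (4 + 7/6)**2 = (31/6)**2 = 961/36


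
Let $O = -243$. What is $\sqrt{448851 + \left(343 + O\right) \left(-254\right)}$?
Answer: $\sqrt{423451} \approx 650.73$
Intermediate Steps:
$\sqrt{448851 + \left(343 + O\right) \left(-254\right)} = \sqrt{448851 + \left(343 - 243\right) \left(-254\right)} = \sqrt{448851 + 100 \left(-254\right)} = \sqrt{448851 - 25400} = \sqrt{423451}$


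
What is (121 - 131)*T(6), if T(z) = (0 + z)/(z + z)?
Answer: -5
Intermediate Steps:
T(z) = 1/2 (T(z) = z/((2*z)) = z*(1/(2*z)) = 1/2)
(121 - 131)*T(6) = (121 - 131)*(1/2) = -10*1/2 = -5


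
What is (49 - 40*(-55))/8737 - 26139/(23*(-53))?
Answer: 231117974/10650403 ≈ 21.700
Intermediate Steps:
(49 - 40*(-55))/8737 - 26139/(23*(-53)) = (49 + 2200)*(1/8737) - 26139/(-1219) = 2249*(1/8737) - 26139*(-1/1219) = 2249/8737 + 26139/1219 = 231117974/10650403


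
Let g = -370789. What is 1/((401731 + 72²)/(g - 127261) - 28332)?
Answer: -99610/2822231903 ≈ -3.5295e-5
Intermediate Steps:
1/((401731 + 72²)/(g - 127261) - 28332) = 1/((401731 + 72²)/(-370789 - 127261) - 28332) = 1/((401731 + 5184)/(-498050) - 28332) = 1/(406915*(-1/498050) - 28332) = 1/(-81383/99610 - 28332) = 1/(-2822231903/99610) = -99610/2822231903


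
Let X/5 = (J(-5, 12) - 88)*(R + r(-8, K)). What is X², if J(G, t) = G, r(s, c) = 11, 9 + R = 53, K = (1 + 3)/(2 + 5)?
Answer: 654080625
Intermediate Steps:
K = 4/7 ≈ 0.57143
R = 44 (R = -9 + 53 = 44)
X = -25575 (X = 5*((-5 - 88)*(44 + 11)) = 5*(-93*55) = 5*(-5115) = -25575)
X² = (-25575)² = 654080625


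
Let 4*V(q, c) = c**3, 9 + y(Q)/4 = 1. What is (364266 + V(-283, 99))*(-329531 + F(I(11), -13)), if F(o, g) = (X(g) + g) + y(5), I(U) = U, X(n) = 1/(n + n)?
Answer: -20800017717651/104 ≈ -2.0000e+11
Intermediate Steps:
y(Q) = -32 (y(Q) = -36 + 4*1 = -36 + 4 = -32)
X(n) = 1/(2*n)
V(q, c) = c**3/4
F(o, g) = -32 + g + 1/(2*g) (F(o, g) = (1/(2*g) + g) - 32 = (g + 1/(2*g)) - 32 = -32 + g + 1/(2*g))
(364266 + V(-283, 99))*(-329531 + F(I(11), -13)) = (364266 + (1/4)*99**3)*(-329531 + (-32 - 13 + (1/2)/(-13))) = (364266 + (1/4)*970299)*(-329531 + (-32 - 13 + (1/2)*(-1/13))) = (364266 + 970299/4)*(-329531 + (-32 - 13 - 1/26)) = 2427363*(-329531 - 1171/26)/4 = (2427363/4)*(-8568977/26) = -20800017717651/104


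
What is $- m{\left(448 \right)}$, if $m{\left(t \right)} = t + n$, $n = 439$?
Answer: $-887$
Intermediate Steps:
$m{\left(t \right)} = 439 + t$ ($m{\left(t \right)} = t + 439 = 439 + t$)
$- m{\left(448 \right)} = - (439 + 448) = \left(-1\right) 887 = -887$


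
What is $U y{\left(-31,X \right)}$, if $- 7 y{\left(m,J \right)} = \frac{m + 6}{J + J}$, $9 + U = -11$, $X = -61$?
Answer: $\frac{250}{427} \approx 0.58548$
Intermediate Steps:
$U = -20$ ($U = -9 - 11 = -20$)
$y{\left(m,J \right)} = - \frac{6 + m}{14 J}$ ($y{\left(m,J \right)} = - \frac{\left(m + 6\right) \frac{1}{J + J}}{7} = - \frac{\left(6 + m\right) \frac{1}{2 J}}{7} = - \frac{\frac{1}{2} \frac{1}{J} \left(6 + m\right)}{7} = - \frac{6 + m}{14 J}$)
$U y{\left(-31,X \right)} = - 20 \frac{-6 - -31}{14 \left(-61\right)} = - 20 \cdot \frac{1}{14} \left(- \frac{1}{61}\right) \left(-6 + 31\right) = - 20 \cdot \frac{1}{14} \left(- \frac{1}{61}\right) 25 = \left(-20\right) \left(- \frac{25}{854}\right) = \frac{250}{427}$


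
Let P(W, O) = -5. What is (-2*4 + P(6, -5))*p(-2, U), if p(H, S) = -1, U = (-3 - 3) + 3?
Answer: 13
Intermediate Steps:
U = -3 (U = -6 + 3 = -3)
(-2*4 + P(6, -5))*p(-2, U) = (-2*4 - 5)*(-1) = (-8 - 5)*(-1) = -13*(-1) = 13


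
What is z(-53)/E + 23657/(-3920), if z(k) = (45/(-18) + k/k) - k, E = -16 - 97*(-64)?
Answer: -18285283/3034080 ≈ -6.0266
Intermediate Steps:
E = 6192 (E = -16 + 6208 = 6192)
z(k) = -3/2 - k (z(k) = (45*(-1/18) + 1) - k = (-5/2 + 1) - k = -3/2 - k)
z(-53)/E + 23657/(-3920) = (-3/2 - 1*(-53))/6192 + 23657/(-3920) = (-3/2 + 53)*(1/6192) + 23657*(-1/3920) = (103/2)*(1/6192) - 23657/3920 = 103/12384 - 23657/3920 = -18285283/3034080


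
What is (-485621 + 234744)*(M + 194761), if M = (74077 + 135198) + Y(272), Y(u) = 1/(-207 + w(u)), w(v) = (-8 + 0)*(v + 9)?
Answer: -248846998398383/2455 ≈ -1.0136e+11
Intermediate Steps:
w(v) = -72 - 8*v (w(v) = -8*(9 + v) = -72 - 8*v)
Y(u) = 1/(-279 - 8*u) (Y(u) = 1/(-207 + (-72 - 8*u)) = 1/(-279 - 8*u))
M = 513770124/2455 (M = (74077 + 135198) - 1/(279 + 8*272) = 209275 - 1/(279 + 2176) = 209275 - 1/2455 = 513770124/2455 ≈ 2.0928e+5)
(-485621 + 234744)*(M + 194761) = (-485621 + 234744)*(513770124/2455 + 194761) = -250877*991908379/2455 = -248846998398383/2455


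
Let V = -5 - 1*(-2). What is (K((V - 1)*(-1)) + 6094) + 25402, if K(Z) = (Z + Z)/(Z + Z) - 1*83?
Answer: 31414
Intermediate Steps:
V = -3 (V = -5 + 2 = -3)
K(Z) = -82 (K(Z) = (2*Z)/((2*Z)) - 83 = (2*Z)*(1/(2*Z)) - 83 = 1 - 83 = -82)
(K((V - 1)*(-1)) + 6094) + 25402 = (-82 + 6094) + 25402 = 6012 + 25402 = 31414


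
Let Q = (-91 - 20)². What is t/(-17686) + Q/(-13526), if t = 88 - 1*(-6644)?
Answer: -154483119/119610418 ≈ -1.2916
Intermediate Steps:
t = 6732 (t = 88 + 6644 = 6732)
Q = 12321 (Q = (-111)² = 12321)
t/(-17686) + Q/(-13526) = 6732/(-17686) + 12321/(-13526) = 6732*(-1/17686) + 12321*(-1/13526) = -3366/8843 - 12321/13526 = -154483119/119610418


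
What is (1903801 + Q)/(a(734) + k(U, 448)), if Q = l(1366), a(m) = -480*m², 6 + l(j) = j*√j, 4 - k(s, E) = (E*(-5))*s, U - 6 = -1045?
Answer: -1903795/260930236 - 683*√1366/130465118 ≈ -0.0074897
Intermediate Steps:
U = -1039 (U = 6 - 1045 = -1039)
k(s, E) = 4 + 5*E*s (k(s, E) = 4 - E*(-5)*s = 4 - (-5*E)*s = 4 - (-5)*E*s = 4 + 5*E*s)
l(j) = -6 + j^(3/2) (l(j) = -6 + j*√j = -6 + j^(3/2))
Q = -6 + 1366*√1366 (Q = -6 + 1366^(3/2) = -6 + 1366*√1366 ≈ 50481.)
(1903801 + Q)/(a(734) + k(U, 448)) = (1903801 + (-6 + 1366*√1366))/(-480*734² + (4 + 5*448*(-1039))) = (1903795 + 1366*√1366)/(-480*538756 + (4 - 2327360)) = (1903795 + 1366*√1366)/(-258602880 - 2327356) = (1903795 + 1366*√1366)/(-260930236) = (1903795 + 1366*√1366)*(-1/260930236) = -1903795/260930236 - 683*√1366/130465118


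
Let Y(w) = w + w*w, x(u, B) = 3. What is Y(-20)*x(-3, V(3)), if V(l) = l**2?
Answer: 1140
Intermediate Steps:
Y(w) = w + w**2
Y(-20)*x(-3, V(3)) = -20*(1 - 20)*3 = -20*(-19)*3 = 380*3 = 1140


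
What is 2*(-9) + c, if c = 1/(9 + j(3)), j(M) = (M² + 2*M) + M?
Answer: -485/27 ≈ -17.963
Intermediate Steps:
j(M) = M² + 3*M
c = 1/27 (c = 1/(9 + 3*(3 + 3)) = 1/(9 + 3*6) = 1/(9 + 18) = 1/27 ≈ 0.037037)
2*(-9) + c = 2*(-9) + 1/27 = -18 + 1/27 = -485/27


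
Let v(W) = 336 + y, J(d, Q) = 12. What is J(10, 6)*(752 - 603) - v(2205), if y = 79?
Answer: 1373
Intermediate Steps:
v(W) = 415 (v(W) = 336 + 79 = 415)
J(10, 6)*(752 - 603) - v(2205) = 12*(752 - 603) - 1*415 = 12*149 - 415 = 1788 - 415 = 1373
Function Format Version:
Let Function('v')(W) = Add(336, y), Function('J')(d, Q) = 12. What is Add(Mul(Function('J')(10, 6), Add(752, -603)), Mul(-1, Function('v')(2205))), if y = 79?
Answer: 1373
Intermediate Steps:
Function('v')(W) = 415 (Function('v')(W) = Add(336, 79) = 415)
Add(Mul(Function('J')(10, 6), Add(752, -603)), Mul(-1, Function('v')(2205))) = Add(Mul(12, Add(752, -603)), Mul(-1, 415)) = Add(Mul(12, 149), -415) = Add(1788, -415) = 1373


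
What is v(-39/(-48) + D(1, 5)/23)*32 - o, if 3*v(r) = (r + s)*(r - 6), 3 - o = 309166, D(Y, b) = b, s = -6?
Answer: 3928478689/12696 ≈ 3.0943e+5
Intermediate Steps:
o = -309163 (o = 3 - 1*309166 = 3 - 309166 = -309163)
v(r) = (-6 + r)**2/3 (v(r) = ((r - 6)*(r - 6))/3 = ((-6 + r)*(-6 + r))/3 = (-6 + r)**2/3)
v(-39/(-48) + D(1, 5)/23)*32 - o = (12 - 4*(-39/(-48) + 5/23) + (-39/(-48) + 5/23)**2/3)*32 - 1*(-309163) = (12 - 4*(-39*(-1/48) + 5*(1/23)) + (-39*(-1/48) + 5*(1/23))**2/3)*32 + 309163 = (12 - 4*(13/16 + 5/23) + (13/16 + 5/23)**2/3)*32 + 309163 = (12 - 4*379/368 + (379/368)**2/3)*32 + 309163 = (12 - 379/92 + (1/3)*(143641/135424))*32 + 309163 = (12 - 379/92 + 143641/406272)*32 + 309163 = (3345241/406272)*32 + 309163 = 3345241/12696 + 309163 = 3928478689/12696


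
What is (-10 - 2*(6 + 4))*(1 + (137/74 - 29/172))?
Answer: -256095/3182 ≈ -80.482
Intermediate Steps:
(-10 - 2*(6 + 4))*(1 + (137/74 - 29/172)) = (-10 - 2*10)*(1 + (137*(1/74) - 29*1/172)) = (-10 - 20)*(1 + (137/74 - 29/172)) = -30*(1 + 10709/6364) = -30*17073/6364 = -256095/3182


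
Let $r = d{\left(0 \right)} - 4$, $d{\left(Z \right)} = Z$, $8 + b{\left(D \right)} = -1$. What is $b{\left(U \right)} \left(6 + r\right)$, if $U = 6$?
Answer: $-18$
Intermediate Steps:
$b{\left(D \right)} = -9$ ($b{\left(D \right)} = -8 - 1 = -9$)
$r = -4$ ($r = 0 - 4 = -4$)
$b{\left(U \right)} \left(6 + r\right) = - 9 \left(6 - 4\right) = \left(-9\right) 2 = -18$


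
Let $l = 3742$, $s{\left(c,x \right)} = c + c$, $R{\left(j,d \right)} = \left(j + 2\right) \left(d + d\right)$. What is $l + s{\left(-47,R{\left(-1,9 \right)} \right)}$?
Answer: $3648$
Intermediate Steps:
$R{\left(j,d \right)} = 2 d \left(2 + j\right)$ ($R{\left(j,d \right)} = \left(2 + j\right) 2 d = 2 d \left(2 + j\right)$)
$s{\left(c,x \right)} = 2 c$
$l + s{\left(-47,R{\left(-1,9 \right)} \right)} = 3742 + 2 \left(-47\right) = 3742 - 94 = 3648$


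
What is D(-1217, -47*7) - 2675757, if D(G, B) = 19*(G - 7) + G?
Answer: -2700230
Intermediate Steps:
D(G, B) = -133 + 20*G (D(G, B) = 19*(-7 + G) + G = (-133 + 19*G) + G = -133 + 20*G)
D(-1217, -47*7) - 2675757 = (-133 + 20*(-1217)) - 2675757 = (-133 - 24340) - 2675757 = -24473 - 2675757 = -2700230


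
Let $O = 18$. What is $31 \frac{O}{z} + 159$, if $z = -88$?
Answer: $\frac{6717}{44} \approx 152.66$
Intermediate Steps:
$31 \frac{O}{z} + 159 = 31 \frac{18}{-88} + 159 = 31 \cdot 18 \left(- \frac{1}{88}\right) + 159 = 31 \left(- \frac{9}{44}\right) + 159 = - \frac{279}{44} + 159 = \frac{6717}{44}$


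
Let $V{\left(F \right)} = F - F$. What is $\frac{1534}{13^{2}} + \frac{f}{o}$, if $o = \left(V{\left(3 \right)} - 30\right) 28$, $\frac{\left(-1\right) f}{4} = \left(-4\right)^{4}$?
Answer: $\frac{14054}{1365} \approx 10.296$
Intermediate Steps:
$V{\left(F \right)} = 0$
$f = -1024$ ($f = - 4 \left(-4\right)^{4} = \left(-4\right) 256 = -1024$)
$o = -840$ ($o = \left(0 - 30\right) 28 = \left(-30\right) 28 = -840$)
$\frac{1534}{13^{2}} + \frac{f}{o} = \frac{1534}{13^{2}} - \frac{1024}{-840} = \frac{1534}{169} - - \frac{128}{105} = 1534 \cdot \frac{1}{169} + \frac{128}{105} = \frac{118}{13} + \frac{128}{105} = \frac{14054}{1365}$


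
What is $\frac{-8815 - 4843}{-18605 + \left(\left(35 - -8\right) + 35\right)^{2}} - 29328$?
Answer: $- \frac{367202230}{12521} \approx -29327.0$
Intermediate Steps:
$\frac{-8815 - 4843}{-18605 + \left(\left(35 - -8\right) + 35\right)^{2}} - 29328 = - \frac{13658}{-18605 + \left(\left(35 + 8\right) + 35\right)^{2}} - 29328 = - \frac{13658}{-18605 + \left(43 + 35\right)^{2}} - 29328 = - \frac{13658}{-18605 + 78^{2}} - 29328 = - \frac{13658}{-18605 + 6084} - 29328 = - \frac{13658}{-12521} - 29328 = \left(-13658\right) \left(- \frac{1}{12521}\right) - 29328 = \frac{13658}{12521} - 29328 = - \frac{367202230}{12521}$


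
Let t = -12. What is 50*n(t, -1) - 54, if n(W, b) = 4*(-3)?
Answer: -654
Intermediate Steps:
n(W, b) = -12
50*n(t, -1) - 54 = 50*(-12) - 54 = -600 - 54 = -654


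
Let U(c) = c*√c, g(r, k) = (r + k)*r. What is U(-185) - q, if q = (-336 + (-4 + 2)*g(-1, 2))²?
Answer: -111556 - 185*I*√185 ≈ -1.1156e+5 - 2516.3*I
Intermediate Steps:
g(r, k) = r*(k + r) (g(r, k) = (k + r)*r = r*(k + r))
U(c) = c^(3/2)
q = 111556 (q = (-336 + (-4 + 2)*(-(2 - 1)))² = (-336 - (-2))² = (-336 - 2*(-1))² = (-336 + 2)² = (-334)² = 111556)
U(-185) - q = (-185)^(3/2) - 1*111556 = -185*I*√185 - 111556 = -111556 - 185*I*√185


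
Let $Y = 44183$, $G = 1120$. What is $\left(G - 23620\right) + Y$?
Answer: $21683$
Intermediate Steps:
$\left(G - 23620\right) + Y = \left(1120 - 23620\right) + 44183 = -22500 + 44183 = 21683$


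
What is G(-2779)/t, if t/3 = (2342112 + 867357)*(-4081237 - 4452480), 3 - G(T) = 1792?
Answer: 1789/82166100498819 ≈ 2.1773e-11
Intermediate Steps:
G(T) = -1789 (G(T) = 3 - 1*1792 = 3 - 1792 = -1789)
t = -82166100498819 (t = 3*((2342112 + 867357)*(-4081237 - 4452480)) = 3*(3209469*(-8533717)) = 3*(-27388700166273) = -82166100498819)
G(-2779)/t = -1789/(-82166100498819) = -1789*(-1/82166100498819) = 1789/82166100498819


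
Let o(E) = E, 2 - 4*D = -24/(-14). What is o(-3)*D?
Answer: -3/14 ≈ -0.21429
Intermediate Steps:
D = 1/14 (D = ½ - (-6)/(-14) = ½ - (-6)*(-1)/14 = ½ - ¼*12/7 = ½ - 3/7 = 1/14 ≈ 0.071429)
o(-3)*D = -3*1/14 = -3/14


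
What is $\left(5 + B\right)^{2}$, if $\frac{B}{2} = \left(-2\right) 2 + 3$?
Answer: $9$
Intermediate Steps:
$B = -2$ ($B = 2 \left(\left(-2\right) 2 + 3\right) = 2 \left(-4 + 3\right) = 2 \left(-1\right) = -2$)
$\left(5 + B\right)^{2} = \left(5 - 2\right)^{2} = 3^{2} = 9$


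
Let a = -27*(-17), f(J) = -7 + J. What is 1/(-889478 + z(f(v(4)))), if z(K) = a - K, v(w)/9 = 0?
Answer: -1/889012 ≈ -1.1248e-6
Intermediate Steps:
v(w) = 0 (v(w) = 9*0 = 0)
a = 459
z(K) = 459 - K
1/(-889478 + z(f(v(4)))) = 1/(-889478 + (459 - (-7 + 0))) = 1/(-889478 + (459 - 1*(-7))) = 1/(-889478 + (459 + 7)) = 1/(-889478 + 466) = 1/(-889012) = -1/889012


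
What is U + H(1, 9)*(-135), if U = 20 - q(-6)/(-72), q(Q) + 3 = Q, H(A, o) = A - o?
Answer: 8799/8 ≈ 1099.9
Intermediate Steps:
q(Q) = -3 + Q
U = 159/8 (U = 20 - (-3 - 6)/(-72) = 20 - (-9)*(-1)/72 = 20 - 1*1/8 = 20 - 1/8 = 159/8 ≈ 19.875)
U + H(1, 9)*(-135) = 159/8 + (1 - 1*9)*(-135) = 159/8 + (1 - 9)*(-135) = 159/8 - 8*(-135) = 159/8 + 1080 = 8799/8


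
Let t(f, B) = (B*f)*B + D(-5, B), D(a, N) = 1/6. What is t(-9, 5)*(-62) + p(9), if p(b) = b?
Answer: 41846/3 ≈ 13949.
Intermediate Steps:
D(a, N) = ⅙
t(f, B) = ⅙ + f*B² (t(f, B) = (B*f)*B + ⅙ = f*B² + ⅙ = ⅙ + f*B²)
t(-9, 5)*(-62) + p(9) = (⅙ - 9*5²)*(-62) + 9 = (⅙ - 9*25)*(-62) + 9 = (⅙ - 225)*(-62) + 9 = -1349/6*(-62) + 9 = 41819/3 + 9 = 41846/3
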